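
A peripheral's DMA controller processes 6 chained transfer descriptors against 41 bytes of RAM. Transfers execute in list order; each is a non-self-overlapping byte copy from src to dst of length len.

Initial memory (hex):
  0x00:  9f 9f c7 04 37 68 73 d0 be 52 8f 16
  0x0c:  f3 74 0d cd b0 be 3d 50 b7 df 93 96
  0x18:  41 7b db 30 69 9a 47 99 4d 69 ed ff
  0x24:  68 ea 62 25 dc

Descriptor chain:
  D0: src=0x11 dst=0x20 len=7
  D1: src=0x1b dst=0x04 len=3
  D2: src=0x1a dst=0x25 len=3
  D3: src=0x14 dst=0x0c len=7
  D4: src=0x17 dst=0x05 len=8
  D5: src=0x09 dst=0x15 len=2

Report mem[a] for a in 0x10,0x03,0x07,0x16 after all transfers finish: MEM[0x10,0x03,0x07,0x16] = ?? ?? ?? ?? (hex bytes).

MEM[0x10,0x03,0x07,0x16] = 41 04 7b 69

#0 dst[0x20+7] := {0xbe,0x3d,0x50,0xb7,0xdf,0x93,0x96}
#1 dst[0x04+3] := {0x30,0x69,0x9a}
#2 dst[0x25+3] := {0xdb,0x30,0x69}
#3 dst[0x0c+7] := {0xb7,0xdf,0x93,0x96,0x41,0x7b,0xdb}
#4 dst[0x05+8] := {0x96,0x41,0x7b,0xdb,0x30,0x69,0x9a,0x47}
#5 dst[0x15+2] := {0x30,0x69}
query mem[0x10]=0x41, mem[0x03]=0x04, mem[0x07]=0x7b, mem[0x16]=0x69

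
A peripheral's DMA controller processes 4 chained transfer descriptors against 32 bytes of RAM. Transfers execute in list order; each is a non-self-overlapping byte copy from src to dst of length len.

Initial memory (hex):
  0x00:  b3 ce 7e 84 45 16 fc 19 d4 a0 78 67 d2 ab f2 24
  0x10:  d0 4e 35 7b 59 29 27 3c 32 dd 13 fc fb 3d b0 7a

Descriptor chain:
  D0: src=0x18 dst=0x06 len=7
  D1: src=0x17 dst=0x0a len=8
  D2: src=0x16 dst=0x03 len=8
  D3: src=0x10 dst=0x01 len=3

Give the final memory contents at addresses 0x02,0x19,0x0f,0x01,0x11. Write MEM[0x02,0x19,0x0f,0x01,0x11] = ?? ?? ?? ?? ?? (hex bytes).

MEM[0x02,0x19,0x0f,0x01,0x11] = b0 dd fb 3d b0

[0] 0x18->0x06 len=7 : 32 dd 13 fc fb 3d b0
[1] 0x17->0x0a len=8 : 3c 32 dd 13 fc fb 3d b0
[2] 0x16->0x03 len=8 : 27 3c 32 dd 13 fc fb 3d
[3] 0x10->0x01 len=3 : 3d b0 35
query mem[0x02]=0xb0, mem[0x19]=0xdd, mem[0x0f]=0xfb, mem[0x01]=0x3d, mem[0x11]=0xb0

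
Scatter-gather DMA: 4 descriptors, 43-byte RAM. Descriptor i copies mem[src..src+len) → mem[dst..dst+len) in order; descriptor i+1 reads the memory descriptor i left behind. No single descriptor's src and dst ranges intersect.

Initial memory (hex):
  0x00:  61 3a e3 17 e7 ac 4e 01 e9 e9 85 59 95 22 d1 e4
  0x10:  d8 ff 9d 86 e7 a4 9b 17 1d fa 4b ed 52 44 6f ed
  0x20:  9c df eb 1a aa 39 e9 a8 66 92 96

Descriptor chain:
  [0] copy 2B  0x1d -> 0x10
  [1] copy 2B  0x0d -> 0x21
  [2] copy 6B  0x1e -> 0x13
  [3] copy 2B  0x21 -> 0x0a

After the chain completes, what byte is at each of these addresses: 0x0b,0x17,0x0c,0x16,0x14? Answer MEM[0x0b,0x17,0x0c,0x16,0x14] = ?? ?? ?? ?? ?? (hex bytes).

[0] 0x1d->0x10 len=2 : 44 6f
[1] 0x0d->0x21 len=2 : 22 d1
[2] 0x1e->0x13 len=6 : 6f ed 9c 22 d1 1a
[3] 0x21->0x0a len=2 : 22 d1
query mem[0x0b]=0xd1, mem[0x17]=0xd1, mem[0x0c]=0x95, mem[0x16]=0x22, mem[0x14]=0xed

MEM[0x0b,0x17,0x0c,0x16,0x14] = d1 d1 95 22 ed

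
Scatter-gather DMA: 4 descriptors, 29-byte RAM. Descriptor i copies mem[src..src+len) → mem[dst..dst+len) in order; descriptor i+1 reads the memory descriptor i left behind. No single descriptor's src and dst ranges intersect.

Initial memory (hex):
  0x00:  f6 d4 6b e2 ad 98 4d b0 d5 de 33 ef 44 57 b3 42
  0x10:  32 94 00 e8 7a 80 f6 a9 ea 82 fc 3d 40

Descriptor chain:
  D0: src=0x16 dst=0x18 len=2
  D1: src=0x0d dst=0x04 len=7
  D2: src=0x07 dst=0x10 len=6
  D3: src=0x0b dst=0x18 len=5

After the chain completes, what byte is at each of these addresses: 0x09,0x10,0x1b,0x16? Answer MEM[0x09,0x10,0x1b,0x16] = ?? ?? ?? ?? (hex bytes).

[0] 0x16->0x18 len=2 : f6 a9
[1] 0x0d->0x04 len=7 : 57 b3 42 32 94 00 e8
[2] 0x07->0x10 len=6 : 32 94 00 e8 ef 44
[3] 0x0b->0x18 len=5 : ef 44 57 b3 42
query mem[0x09]=0x00, mem[0x10]=0x32, mem[0x1b]=0xb3, mem[0x16]=0xf6

MEM[0x09,0x10,0x1b,0x16] = 00 32 b3 f6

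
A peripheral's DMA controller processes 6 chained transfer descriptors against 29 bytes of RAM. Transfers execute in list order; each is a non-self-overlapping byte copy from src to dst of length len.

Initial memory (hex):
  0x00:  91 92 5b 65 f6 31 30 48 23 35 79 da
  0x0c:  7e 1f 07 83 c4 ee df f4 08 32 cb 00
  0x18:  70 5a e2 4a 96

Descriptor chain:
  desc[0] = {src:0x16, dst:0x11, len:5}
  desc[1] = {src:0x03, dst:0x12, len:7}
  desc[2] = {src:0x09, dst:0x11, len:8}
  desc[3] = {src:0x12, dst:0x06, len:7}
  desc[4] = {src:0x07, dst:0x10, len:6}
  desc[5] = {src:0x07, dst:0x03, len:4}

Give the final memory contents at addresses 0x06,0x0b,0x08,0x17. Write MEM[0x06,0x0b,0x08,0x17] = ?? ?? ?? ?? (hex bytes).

MEM[0x06,0x0b,0x08,0x17] = 07 83 7e 83

D0: mem[0x11..0x15] <- [cb 00 70 5a e2]
D1: mem[0x12..0x18] <- [65 f6 31 30 48 23 35]
D2: mem[0x11..0x18] <- [35 79 da 7e 1f 07 83 c4]
D3: mem[0x06..0x0c] <- [79 da 7e 1f 07 83 c4]
D4: mem[0x10..0x15] <- [da 7e 1f 07 83 c4]
D5: mem[0x03..0x06] <- [da 7e 1f 07]
query mem[0x06]=0x07, mem[0x0b]=0x83, mem[0x08]=0x7e, mem[0x17]=0x83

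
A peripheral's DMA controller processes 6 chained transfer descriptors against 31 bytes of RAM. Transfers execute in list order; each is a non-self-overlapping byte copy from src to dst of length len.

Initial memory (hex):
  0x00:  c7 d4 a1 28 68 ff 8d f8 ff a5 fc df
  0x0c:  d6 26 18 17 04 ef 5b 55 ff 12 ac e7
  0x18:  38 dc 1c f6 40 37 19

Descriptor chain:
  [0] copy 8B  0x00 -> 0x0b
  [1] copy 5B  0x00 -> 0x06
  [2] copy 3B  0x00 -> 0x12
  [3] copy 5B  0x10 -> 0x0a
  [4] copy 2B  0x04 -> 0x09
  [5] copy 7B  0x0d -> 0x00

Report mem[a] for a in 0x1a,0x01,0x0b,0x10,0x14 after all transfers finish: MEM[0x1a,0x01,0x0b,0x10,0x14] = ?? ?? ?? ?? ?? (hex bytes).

MEM[0x1a,0x01,0x0b,0x10,0x14] = 1c a1 8d ff a1

D0: mem[0x0b..0x12] <- [c7 d4 a1 28 68 ff 8d f8]
D1: mem[0x06..0x0a] <- [c7 d4 a1 28 68]
D2: mem[0x12..0x14] <- [c7 d4 a1]
D3: mem[0x0a..0x0e] <- [ff 8d c7 d4 a1]
D4: mem[0x09..0x0a] <- [68 ff]
D5: mem[0x00..0x06] <- [d4 a1 68 ff 8d c7 d4]
query mem[0x1a]=0x1c, mem[0x01]=0xa1, mem[0x0b]=0x8d, mem[0x10]=0xff, mem[0x14]=0xa1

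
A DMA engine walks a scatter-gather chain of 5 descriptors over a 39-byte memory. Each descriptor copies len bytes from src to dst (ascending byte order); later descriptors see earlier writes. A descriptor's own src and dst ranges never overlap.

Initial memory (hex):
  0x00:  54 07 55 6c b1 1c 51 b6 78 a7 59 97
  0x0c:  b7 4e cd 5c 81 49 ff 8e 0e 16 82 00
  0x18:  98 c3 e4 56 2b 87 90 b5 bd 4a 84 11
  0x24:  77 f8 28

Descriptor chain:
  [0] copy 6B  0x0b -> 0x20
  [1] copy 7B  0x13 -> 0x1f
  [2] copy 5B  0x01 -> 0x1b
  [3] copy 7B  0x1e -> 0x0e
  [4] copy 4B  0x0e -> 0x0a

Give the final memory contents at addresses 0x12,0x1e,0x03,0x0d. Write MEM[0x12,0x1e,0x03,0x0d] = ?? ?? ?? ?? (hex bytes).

MEM[0x12,0x1e,0x03,0x0d] = 82 b1 6c 16

[0] 0x0b->0x20 len=6 : 97 b7 4e cd 5c 81
[1] 0x13->0x1f len=7 : 8e 0e 16 82 00 98 c3
[2] 0x01->0x1b len=5 : 07 55 6c b1 1c
[3] 0x1e->0x0e len=7 : b1 1c 0e 16 82 00 98
[4] 0x0e->0x0a len=4 : b1 1c 0e 16
query mem[0x12]=0x82, mem[0x1e]=0xb1, mem[0x03]=0x6c, mem[0x0d]=0x16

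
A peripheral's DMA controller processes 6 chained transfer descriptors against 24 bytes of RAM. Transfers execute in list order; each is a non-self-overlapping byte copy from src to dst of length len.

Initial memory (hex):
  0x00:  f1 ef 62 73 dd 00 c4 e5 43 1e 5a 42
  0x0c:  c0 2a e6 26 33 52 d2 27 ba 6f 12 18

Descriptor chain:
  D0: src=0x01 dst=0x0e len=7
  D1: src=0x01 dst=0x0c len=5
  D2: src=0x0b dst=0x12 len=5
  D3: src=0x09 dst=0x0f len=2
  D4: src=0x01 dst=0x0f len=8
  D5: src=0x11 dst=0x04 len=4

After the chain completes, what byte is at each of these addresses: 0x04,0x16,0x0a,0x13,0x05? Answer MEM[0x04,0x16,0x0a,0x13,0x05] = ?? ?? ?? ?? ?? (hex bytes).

[0] 0x01->0x0e len=7 : ef 62 73 dd 00 c4 e5
[1] 0x01->0x0c len=5 : ef 62 73 dd 00
[2] 0x0b->0x12 len=5 : 42 ef 62 73 dd
[3] 0x09->0x0f len=2 : 1e 5a
[4] 0x01->0x0f len=8 : ef 62 73 dd 00 c4 e5 43
[5] 0x11->0x04 len=4 : 73 dd 00 c4
query mem[0x04]=0x73, mem[0x16]=0x43, mem[0x0a]=0x5a, mem[0x13]=0x00, mem[0x05]=0xdd

MEM[0x04,0x16,0x0a,0x13,0x05] = 73 43 5a 00 dd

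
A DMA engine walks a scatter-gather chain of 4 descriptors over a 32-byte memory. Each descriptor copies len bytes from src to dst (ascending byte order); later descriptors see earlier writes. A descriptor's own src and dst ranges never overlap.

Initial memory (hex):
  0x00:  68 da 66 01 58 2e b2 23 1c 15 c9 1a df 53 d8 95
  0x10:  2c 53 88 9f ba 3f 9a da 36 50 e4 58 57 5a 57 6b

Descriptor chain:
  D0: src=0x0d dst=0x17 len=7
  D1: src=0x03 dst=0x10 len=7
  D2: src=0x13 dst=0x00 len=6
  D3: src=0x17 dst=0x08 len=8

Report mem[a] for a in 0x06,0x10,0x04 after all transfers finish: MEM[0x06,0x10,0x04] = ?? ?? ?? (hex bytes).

D0: mem[0x17..0x1d] <- [53 d8 95 2c 53 88 9f]
D1: mem[0x10..0x16] <- [01 58 2e b2 23 1c 15]
D2: mem[0x00..0x05] <- [b2 23 1c 15 53 d8]
D3: mem[0x08..0x0f] <- [53 d8 95 2c 53 88 9f 57]
query mem[0x06]=0xb2, mem[0x10]=0x01, mem[0x04]=0x53

MEM[0x06,0x10,0x04] = b2 01 53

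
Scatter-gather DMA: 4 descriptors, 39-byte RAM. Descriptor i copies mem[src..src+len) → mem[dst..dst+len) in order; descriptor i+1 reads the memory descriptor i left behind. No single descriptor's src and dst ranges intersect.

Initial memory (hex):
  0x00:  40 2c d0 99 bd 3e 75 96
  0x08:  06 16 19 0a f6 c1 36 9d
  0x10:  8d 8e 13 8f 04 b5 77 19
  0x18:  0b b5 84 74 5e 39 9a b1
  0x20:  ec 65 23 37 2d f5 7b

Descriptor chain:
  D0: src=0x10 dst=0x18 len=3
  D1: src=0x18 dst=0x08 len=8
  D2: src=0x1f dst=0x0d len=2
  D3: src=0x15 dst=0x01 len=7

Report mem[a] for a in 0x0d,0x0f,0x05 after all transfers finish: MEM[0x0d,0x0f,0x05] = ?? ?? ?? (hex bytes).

MEM[0x0d,0x0f,0x05] = b1 b1 8e

#0 dst[0x18+3] := {0x8d,0x8e,0x13}
#1 dst[0x08+8] := {0x8d,0x8e,0x13,0x74,0x5e,0x39,0x9a,0xb1}
#2 dst[0x0d+2] := {0xb1,0xec}
#3 dst[0x01+7] := {0xb5,0x77,0x19,0x8d,0x8e,0x13,0x74}
query mem[0x0d]=0xb1, mem[0x0f]=0xb1, mem[0x05]=0x8e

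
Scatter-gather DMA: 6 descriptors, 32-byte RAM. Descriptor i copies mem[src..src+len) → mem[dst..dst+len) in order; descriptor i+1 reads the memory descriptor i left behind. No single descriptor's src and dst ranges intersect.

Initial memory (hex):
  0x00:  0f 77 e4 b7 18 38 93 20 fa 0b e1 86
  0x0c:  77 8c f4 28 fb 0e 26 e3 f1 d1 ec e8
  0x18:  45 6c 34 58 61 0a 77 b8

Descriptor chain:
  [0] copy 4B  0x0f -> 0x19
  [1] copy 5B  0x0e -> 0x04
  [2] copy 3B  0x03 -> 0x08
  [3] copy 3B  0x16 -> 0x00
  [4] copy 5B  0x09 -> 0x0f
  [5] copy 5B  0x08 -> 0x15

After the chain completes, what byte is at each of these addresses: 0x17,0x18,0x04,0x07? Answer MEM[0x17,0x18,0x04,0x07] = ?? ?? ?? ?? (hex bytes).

  after D0: wrote 4B at 0x19 = 28fb0e26
  after D1: wrote 5B at 0x04 = f428fb0e26
  after D2: wrote 3B at 0x08 = b7f428
  after D3: wrote 3B at 0x00 = ece845
  after D4: wrote 5B at 0x0f = f42886778c
  after D5: wrote 5B at 0x15 = b7f4288677
query mem[0x17]=0x28, mem[0x18]=0x86, mem[0x04]=0xf4, mem[0x07]=0x0e

MEM[0x17,0x18,0x04,0x07] = 28 86 f4 0e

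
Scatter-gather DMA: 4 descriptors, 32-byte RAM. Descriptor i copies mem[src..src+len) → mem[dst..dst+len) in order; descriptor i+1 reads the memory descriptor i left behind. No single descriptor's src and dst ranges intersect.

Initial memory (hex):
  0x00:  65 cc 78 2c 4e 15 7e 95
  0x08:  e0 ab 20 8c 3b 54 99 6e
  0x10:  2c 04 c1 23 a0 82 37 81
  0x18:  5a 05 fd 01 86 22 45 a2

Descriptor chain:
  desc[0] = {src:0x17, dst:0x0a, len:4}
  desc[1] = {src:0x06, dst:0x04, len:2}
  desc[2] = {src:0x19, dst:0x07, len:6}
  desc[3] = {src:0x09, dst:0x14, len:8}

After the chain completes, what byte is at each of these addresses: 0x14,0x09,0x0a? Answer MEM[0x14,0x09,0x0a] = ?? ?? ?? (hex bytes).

MEM[0x14,0x09,0x0a] = 01 01 86

  after D0: wrote 4B at 0x0a = 815a05fd
  after D1: wrote 2B at 0x04 = 7e95
  after D2: wrote 6B at 0x07 = 05fd01862245
  after D3: wrote 8B at 0x14 = 01862245fd996e2c
query mem[0x14]=0x01, mem[0x09]=0x01, mem[0x0a]=0x86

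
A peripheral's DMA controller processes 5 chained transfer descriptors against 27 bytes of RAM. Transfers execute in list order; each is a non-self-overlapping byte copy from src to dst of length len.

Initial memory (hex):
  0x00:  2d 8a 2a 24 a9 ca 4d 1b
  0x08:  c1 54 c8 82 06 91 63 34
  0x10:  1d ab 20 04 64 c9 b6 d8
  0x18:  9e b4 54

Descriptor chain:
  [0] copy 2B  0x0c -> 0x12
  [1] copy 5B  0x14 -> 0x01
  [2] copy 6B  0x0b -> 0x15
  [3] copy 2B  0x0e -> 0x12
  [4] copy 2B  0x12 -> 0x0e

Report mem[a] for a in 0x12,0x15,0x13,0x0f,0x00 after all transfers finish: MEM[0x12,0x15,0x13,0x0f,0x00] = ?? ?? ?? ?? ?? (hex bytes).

MEM[0x12,0x15,0x13,0x0f,0x00] = 63 82 34 34 2d

D0: mem[0x12..0x13] <- [06 91]
D1: mem[0x01..0x05] <- [64 c9 b6 d8 9e]
D2: mem[0x15..0x1a] <- [82 06 91 63 34 1d]
D3: mem[0x12..0x13] <- [63 34]
D4: mem[0x0e..0x0f] <- [63 34]
query mem[0x12]=0x63, mem[0x15]=0x82, mem[0x13]=0x34, mem[0x0f]=0x34, mem[0x00]=0x2d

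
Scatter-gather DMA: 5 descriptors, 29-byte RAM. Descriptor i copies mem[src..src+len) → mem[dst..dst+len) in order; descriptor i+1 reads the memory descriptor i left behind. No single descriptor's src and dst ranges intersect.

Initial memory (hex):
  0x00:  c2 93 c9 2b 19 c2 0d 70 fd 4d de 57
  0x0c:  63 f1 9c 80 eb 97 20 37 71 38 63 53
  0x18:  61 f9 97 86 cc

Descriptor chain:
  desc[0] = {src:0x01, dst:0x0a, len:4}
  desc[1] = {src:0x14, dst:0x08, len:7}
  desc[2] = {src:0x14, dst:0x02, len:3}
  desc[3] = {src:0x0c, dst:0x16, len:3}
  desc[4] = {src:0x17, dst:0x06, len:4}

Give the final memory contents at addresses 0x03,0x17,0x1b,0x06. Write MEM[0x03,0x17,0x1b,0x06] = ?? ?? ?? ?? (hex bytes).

MEM[0x03,0x17,0x1b,0x06] = 38 f9 86 f9

[0] 0x01->0x0a len=4 : 93 c9 2b 19
[1] 0x14->0x08 len=7 : 71 38 63 53 61 f9 97
[2] 0x14->0x02 len=3 : 71 38 63
[3] 0x0c->0x16 len=3 : 61 f9 97
[4] 0x17->0x06 len=4 : f9 97 f9 97
query mem[0x03]=0x38, mem[0x17]=0xf9, mem[0x1b]=0x86, mem[0x06]=0xf9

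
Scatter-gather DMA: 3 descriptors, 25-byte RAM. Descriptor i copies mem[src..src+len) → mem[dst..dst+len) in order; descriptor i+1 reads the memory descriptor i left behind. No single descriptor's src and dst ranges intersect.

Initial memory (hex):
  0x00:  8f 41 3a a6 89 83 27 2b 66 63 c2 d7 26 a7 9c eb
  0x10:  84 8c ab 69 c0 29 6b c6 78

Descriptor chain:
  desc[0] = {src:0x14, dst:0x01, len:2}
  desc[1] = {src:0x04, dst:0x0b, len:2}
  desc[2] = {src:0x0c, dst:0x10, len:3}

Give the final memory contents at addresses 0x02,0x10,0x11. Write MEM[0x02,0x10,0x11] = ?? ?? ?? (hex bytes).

MEM[0x02,0x10,0x11] = 29 83 a7

#0 dst[0x01+2] := {0xc0,0x29}
#1 dst[0x0b+2] := {0x89,0x83}
#2 dst[0x10+3] := {0x83,0xa7,0x9c}
query mem[0x02]=0x29, mem[0x10]=0x83, mem[0x11]=0xa7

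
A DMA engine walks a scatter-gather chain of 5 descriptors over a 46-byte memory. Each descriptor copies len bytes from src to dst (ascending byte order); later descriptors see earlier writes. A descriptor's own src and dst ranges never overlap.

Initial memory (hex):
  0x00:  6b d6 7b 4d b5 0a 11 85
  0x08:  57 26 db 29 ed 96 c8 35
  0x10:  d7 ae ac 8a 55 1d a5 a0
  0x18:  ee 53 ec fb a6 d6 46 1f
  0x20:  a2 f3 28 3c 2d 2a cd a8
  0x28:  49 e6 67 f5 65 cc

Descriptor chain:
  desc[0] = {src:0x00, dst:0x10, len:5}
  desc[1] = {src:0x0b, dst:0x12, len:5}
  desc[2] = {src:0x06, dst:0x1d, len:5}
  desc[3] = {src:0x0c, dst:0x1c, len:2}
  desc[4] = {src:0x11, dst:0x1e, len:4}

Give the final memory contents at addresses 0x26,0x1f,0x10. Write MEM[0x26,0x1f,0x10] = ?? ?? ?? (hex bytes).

  after D0: wrote 5B at 0x10 = 6bd67b4db5
  after D1: wrote 5B at 0x12 = 29ed96c835
  after D2: wrote 5B at 0x1d = 11855726db
  after D3: wrote 2B at 0x1c = ed96
  after D4: wrote 4B at 0x1e = d629ed96
query mem[0x26]=0xcd, mem[0x1f]=0x29, mem[0x10]=0x6b

MEM[0x26,0x1f,0x10] = cd 29 6b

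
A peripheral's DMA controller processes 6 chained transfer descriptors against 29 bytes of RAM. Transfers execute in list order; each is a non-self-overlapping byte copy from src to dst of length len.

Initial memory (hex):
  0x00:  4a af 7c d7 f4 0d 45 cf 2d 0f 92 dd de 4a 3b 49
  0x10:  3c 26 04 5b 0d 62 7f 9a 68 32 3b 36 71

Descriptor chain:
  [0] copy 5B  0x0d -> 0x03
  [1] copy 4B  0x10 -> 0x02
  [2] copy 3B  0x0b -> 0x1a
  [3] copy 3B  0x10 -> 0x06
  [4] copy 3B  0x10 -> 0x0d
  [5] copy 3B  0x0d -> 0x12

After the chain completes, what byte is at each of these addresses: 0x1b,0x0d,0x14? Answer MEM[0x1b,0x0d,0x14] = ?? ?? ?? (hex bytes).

MEM[0x1b,0x0d,0x14] = de 3c 04

#0 dst[0x03+5] := {0x4a,0x3b,0x49,0x3c,0x26}
#1 dst[0x02+4] := {0x3c,0x26,0x04,0x5b}
#2 dst[0x1a+3] := {0xdd,0xde,0x4a}
#3 dst[0x06+3] := {0x3c,0x26,0x04}
#4 dst[0x0d+3] := {0x3c,0x26,0x04}
#5 dst[0x12+3] := {0x3c,0x26,0x04}
query mem[0x1b]=0xde, mem[0x0d]=0x3c, mem[0x14]=0x04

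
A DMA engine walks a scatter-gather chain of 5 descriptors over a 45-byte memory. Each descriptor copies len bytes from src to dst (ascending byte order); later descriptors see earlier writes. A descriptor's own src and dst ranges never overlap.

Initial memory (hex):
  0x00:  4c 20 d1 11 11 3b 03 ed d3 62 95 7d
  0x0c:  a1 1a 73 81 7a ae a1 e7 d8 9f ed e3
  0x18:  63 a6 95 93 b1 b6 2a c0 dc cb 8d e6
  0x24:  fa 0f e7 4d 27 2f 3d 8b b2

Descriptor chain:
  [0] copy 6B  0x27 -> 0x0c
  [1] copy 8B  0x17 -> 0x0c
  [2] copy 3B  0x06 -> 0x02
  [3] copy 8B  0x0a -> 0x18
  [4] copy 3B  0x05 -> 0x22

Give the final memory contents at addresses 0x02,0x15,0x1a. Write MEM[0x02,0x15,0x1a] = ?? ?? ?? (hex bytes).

MEM[0x02,0x15,0x1a] = 03 9f e3

D0: mem[0x0c..0x11] <- [4d 27 2f 3d 8b b2]
D1: mem[0x0c..0x13] <- [e3 63 a6 95 93 b1 b6 2a]
D2: mem[0x02..0x04] <- [03 ed d3]
D3: mem[0x18..0x1f] <- [95 7d e3 63 a6 95 93 b1]
D4: mem[0x22..0x24] <- [3b 03 ed]
query mem[0x02]=0x03, mem[0x15]=0x9f, mem[0x1a]=0xe3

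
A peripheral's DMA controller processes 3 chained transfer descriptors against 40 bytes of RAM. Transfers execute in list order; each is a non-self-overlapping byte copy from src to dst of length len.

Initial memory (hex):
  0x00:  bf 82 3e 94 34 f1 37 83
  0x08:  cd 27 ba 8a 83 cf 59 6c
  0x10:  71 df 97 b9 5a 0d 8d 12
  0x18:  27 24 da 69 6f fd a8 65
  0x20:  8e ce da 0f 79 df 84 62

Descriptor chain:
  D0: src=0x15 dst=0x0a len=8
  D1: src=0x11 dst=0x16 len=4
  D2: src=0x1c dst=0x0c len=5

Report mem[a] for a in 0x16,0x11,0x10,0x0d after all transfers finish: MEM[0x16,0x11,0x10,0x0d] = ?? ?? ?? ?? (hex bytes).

MEM[0x16,0x11,0x10,0x0d] = 6f 6f 8e fd

[0] 0x15->0x0a len=8 : 0d 8d 12 27 24 da 69 6f
[1] 0x11->0x16 len=4 : 6f 97 b9 5a
[2] 0x1c->0x0c len=5 : 6f fd a8 65 8e
query mem[0x16]=0x6f, mem[0x11]=0x6f, mem[0x10]=0x8e, mem[0x0d]=0xfd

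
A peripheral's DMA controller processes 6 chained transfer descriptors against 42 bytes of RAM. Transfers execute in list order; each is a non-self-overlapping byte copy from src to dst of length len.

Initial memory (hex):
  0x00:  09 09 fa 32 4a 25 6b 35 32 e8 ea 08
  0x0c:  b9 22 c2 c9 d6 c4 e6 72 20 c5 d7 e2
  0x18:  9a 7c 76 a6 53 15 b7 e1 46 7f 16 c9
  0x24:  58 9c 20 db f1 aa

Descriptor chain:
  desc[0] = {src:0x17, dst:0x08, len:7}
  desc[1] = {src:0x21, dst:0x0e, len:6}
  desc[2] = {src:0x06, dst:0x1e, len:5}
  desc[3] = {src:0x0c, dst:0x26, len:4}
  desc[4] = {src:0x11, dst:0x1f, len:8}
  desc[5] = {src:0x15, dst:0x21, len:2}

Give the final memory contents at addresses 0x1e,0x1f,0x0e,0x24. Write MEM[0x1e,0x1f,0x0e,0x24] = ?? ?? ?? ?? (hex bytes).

MEM[0x1e,0x1f,0x0e,0x24] = 6b 58 7f d7

  after D0: wrote 7B at 0x08 = e29a7c76a65315
  after D1: wrote 6B at 0x0e = 7f16c9589c20
  after D2: wrote 5B at 0x1e = 6b35e29a7c
  after D3: wrote 4B at 0x26 = a6537f16
  after D4: wrote 8B at 0x1f = 589c2020c5d7e29a
  after D5: wrote 2B at 0x21 = c5d7
query mem[0x1e]=0x6b, mem[0x1f]=0x58, mem[0x0e]=0x7f, mem[0x24]=0xd7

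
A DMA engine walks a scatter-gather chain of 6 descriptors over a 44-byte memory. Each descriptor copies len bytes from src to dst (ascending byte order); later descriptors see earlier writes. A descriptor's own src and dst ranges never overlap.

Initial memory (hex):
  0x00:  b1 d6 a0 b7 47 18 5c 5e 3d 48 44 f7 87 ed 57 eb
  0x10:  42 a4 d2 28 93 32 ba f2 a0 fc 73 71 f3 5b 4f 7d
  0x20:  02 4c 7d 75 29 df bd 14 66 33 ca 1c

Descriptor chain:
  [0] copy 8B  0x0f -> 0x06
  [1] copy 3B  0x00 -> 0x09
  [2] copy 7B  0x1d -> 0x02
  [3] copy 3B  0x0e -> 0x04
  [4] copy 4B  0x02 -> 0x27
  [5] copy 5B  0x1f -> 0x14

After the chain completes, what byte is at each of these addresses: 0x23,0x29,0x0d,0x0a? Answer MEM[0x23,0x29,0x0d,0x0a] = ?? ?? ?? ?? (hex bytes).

D0: mem[0x06..0x0d] <- [eb 42 a4 d2 28 93 32 ba]
D1: mem[0x09..0x0b] <- [b1 d6 a0]
D2: mem[0x02..0x08] <- [5b 4f 7d 02 4c 7d 75]
D3: mem[0x04..0x06] <- [57 eb 42]
D4: mem[0x27..0x2a] <- [5b 4f 57 eb]
D5: mem[0x14..0x18] <- [7d 02 4c 7d 75]
query mem[0x23]=0x75, mem[0x29]=0x57, mem[0x0d]=0xba, mem[0x0a]=0xd6

MEM[0x23,0x29,0x0d,0x0a] = 75 57 ba d6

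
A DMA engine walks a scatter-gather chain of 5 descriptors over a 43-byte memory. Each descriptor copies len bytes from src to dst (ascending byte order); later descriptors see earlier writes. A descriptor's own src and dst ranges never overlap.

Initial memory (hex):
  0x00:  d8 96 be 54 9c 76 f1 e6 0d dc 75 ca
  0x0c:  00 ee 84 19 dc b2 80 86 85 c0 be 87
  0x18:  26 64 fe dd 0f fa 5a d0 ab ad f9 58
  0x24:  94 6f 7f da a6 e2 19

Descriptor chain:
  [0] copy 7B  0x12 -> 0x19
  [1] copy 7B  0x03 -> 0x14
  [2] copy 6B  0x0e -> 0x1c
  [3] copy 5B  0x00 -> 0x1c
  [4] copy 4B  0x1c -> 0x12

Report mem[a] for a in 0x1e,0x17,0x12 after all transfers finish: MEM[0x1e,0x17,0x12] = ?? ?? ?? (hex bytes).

MEM[0x1e,0x17,0x12] = be f1 d8

[0] 0x12->0x19 len=7 : 80 86 85 c0 be 87 26
[1] 0x03->0x14 len=7 : 54 9c 76 f1 e6 0d dc
[2] 0x0e->0x1c len=6 : 84 19 dc b2 80 86
[3] 0x00->0x1c len=5 : d8 96 be 54 9c
[4] 0x1c->0x12 len=4 : d8 96 be 54
query mem[0x1e]=0xbe, mem[0x17]=0xf1, mem[0x12]=0xd8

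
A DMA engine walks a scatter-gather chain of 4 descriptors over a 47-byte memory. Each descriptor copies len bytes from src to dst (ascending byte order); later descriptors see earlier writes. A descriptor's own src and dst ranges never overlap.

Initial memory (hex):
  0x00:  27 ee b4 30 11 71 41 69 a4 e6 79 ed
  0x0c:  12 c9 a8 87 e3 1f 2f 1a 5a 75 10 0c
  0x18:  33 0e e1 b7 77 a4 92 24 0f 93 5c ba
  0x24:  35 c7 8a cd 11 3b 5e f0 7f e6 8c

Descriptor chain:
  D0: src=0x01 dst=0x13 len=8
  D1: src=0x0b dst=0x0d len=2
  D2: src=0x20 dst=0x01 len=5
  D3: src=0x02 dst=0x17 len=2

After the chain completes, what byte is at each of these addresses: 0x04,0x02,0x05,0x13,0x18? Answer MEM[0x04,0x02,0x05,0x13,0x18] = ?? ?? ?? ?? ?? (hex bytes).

MEM[0x04,0x02,0x05,0x13,0x18] = ba 93 35 ee 5c

D0: mem[0x13..0x1a] <- [ee b4 30 11 71 41 69 a4]
D1: mem[0x0d..0x0e] <- [ed 12]
D2: mem[0x01..0x05] <- [0f 93 5c ba 35]
D3: mem[0x17..0x18] <- [93 5c]
query mem[0x04]=0xba, mem[0x02]=0x93, mem[0x05]=0x35, mem[0x13]=0xee, mem[0x18]=0x5c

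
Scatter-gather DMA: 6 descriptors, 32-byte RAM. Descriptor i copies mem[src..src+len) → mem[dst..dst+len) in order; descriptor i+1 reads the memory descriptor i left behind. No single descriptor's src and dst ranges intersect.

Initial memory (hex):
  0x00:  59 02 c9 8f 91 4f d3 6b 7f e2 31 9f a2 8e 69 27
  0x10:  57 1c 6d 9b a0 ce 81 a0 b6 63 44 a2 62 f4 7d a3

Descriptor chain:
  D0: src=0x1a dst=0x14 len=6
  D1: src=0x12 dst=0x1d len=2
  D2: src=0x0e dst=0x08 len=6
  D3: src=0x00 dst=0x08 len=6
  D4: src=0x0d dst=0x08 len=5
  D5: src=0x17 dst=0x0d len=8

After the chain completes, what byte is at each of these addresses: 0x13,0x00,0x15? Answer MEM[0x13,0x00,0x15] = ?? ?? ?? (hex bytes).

MEM[0x13,0x00,0x15] = 6d 59 a2

D0: mem[0x14..0x19] <- [44 a2 62 f4 7d a3]
D1: mem[0x1d..0x1e] <- [6d 9b]
D2: mem[0x08..0x0d] <- [69 27 57 1c 6d 9b]
D3: mem[0x08..0x0d] <- [59 02 c9 8f 91 4f]
D4: mem[0x08..0x0c] <- [4f 69 27 57 1c]
D5: mem[0x0d..0x14] <- [f4 7d a3 44 a2 62 6d 9b]
query mem[0x13]=0x6d, mem[0x00]=0x59, mem[0x15]=0xa2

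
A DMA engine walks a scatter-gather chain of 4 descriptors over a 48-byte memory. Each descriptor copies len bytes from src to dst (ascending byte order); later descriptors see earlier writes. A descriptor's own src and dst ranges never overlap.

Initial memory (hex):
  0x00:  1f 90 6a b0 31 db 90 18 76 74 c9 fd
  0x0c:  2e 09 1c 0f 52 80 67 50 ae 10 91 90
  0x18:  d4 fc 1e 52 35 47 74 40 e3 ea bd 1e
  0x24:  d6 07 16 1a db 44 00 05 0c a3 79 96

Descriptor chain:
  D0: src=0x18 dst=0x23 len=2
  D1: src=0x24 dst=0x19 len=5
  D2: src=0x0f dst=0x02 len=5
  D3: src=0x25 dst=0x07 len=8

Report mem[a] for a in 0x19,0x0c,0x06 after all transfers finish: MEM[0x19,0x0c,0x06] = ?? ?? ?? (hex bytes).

  after D0: wrote 2B at 0x23 = d4fc
  after D1: wrote 5B at 0x19 = fc07161adb
  after D2: wrote 5B at 0x02 = 0f52806750
  after D3: wrote 8B at 0x07 = 07161adb4400050c
query mem[0x19]=0xfc, mem[0x0c]=0x00, mem[0x06]=0x50

MEM[0x19,0x0c,0x06] = fc 00 50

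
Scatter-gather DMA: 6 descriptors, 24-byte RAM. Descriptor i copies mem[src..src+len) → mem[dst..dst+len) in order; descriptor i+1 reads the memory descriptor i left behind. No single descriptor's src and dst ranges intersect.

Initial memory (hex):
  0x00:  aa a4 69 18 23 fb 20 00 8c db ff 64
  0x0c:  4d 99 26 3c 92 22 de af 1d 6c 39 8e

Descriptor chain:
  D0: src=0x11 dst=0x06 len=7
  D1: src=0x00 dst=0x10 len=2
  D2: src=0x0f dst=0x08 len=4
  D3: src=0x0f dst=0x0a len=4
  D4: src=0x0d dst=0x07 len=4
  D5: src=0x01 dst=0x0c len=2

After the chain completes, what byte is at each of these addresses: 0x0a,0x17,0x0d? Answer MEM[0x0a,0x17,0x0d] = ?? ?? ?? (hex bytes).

D0: mem[0x06..0x0c] <- [22 de af 1d 6c 39 8e]
D1: mem[0x10..0x11] <- [aa a4]
D2: mem[0x08..0x0b] <- [3c aa a4 de]
D3: mem[0x0a..0x0d] <- [3c aa a4 de]
D4: mem[0x07..0x0a] <- [de 26 3c aa]
D5: mem[0x0c..0x0d] <- [a4 69]
query mem[0x0a]=0xaa, mem[0x17]=0x8e, mem[0x0d]=0x69

MEM[0x0a,0x17,0x0d] = aa 8e 69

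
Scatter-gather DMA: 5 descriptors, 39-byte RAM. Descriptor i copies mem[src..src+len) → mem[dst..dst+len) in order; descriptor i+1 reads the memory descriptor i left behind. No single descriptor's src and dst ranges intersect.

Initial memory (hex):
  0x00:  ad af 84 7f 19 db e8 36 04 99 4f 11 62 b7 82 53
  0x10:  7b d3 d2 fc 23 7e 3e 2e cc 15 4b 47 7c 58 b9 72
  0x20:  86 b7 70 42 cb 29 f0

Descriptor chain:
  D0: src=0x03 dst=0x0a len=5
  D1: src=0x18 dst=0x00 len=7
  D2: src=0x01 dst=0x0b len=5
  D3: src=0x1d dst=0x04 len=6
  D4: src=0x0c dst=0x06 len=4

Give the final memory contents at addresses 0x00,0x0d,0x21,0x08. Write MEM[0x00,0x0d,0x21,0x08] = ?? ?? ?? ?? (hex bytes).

#0 dst[0x0a+5] := {0x7f,0x19,0xdb,0xe8,0x36}
#1 dst[0x00+7] := {0xcc,0x15,0x4b,0x47,0x7c,0x58,0xb9}
#2 dst[0x0b+5] := {0x15,0x4b,0x47,0x7c,0x58}
#3 dst[0x04+6] := {0x58,0xb9,0x72,0x86,0xb7,0x70}
#4 dst[0x06+4] := {0x4b,0x47,0x7c,0x58}
query mem[0x00]=0xcc, mem[0x0d]=0x47, mem[0x21]=0xb7, mem[0x08]=0x7c

MEM[0x00,0x0d,0x21,0x08] = cc 47 b7 7c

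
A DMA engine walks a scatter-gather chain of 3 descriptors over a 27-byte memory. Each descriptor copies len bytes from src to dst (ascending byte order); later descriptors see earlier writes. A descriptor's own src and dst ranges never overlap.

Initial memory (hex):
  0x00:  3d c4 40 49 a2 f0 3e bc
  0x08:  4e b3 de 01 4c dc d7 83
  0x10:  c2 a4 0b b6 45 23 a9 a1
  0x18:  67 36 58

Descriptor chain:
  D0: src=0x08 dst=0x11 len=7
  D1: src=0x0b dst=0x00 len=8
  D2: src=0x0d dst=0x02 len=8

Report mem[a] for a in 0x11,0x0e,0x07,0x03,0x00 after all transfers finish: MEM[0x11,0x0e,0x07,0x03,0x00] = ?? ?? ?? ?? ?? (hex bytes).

  after D0: wrote 7B at 0x11 = 4eb3de014cdcd7
  after D1: wrote 8B at 0x00 = 014cdcd783c24eb3
  after D2: wrote 8B at 0x02 = dcd783c24eb3de01
query mem[0x11]=0x4e, mem[0x0e]=0xd7, mem[0x07]=0xb3, mem[0x03]=0xd7, mem[0x00]=0x01

MEM[0x11,0x0e,0x07,0x03,0x00] = 4e d7 b3 d7 01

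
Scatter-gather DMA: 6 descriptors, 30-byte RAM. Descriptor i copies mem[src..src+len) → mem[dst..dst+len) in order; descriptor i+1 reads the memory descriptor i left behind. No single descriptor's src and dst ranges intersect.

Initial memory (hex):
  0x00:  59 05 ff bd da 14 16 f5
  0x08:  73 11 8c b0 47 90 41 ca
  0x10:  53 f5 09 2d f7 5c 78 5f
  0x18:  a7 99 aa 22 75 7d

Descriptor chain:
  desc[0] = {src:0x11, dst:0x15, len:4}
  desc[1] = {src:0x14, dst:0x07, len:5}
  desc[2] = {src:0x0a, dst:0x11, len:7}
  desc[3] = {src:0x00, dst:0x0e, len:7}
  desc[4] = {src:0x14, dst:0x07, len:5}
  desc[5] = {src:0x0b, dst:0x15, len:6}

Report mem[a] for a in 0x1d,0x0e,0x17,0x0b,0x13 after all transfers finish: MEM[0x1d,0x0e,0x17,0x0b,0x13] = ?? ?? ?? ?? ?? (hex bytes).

MEM[0x1d,0x0e,0x17,0x0b,0x13] = 7d 59 90 f7 14

D0: mem[0x15..0x18] <- [f5 09 2d f7]
D1: mem[0x07..0x0b] <- [f7 f5 09 2d f7]
D2: mem[0x11..0x17] <- [2d f7 47 90 41 ca 53]
D3: mem[0x0e..0x14] <- [59 05 ff bd da 14 16]
D4: mem[0x07..0x0b] <- [16 41 ca 53 f7]
D5: mem[0x15..0x1a] <- [f7 47 90 59 05 ff]
query mem[0x1d]=0x7d, mem[0x0e]=0x59, mem[0x17]=0x90, mem[0x0b]=0xf7, mem[0x13]=0x14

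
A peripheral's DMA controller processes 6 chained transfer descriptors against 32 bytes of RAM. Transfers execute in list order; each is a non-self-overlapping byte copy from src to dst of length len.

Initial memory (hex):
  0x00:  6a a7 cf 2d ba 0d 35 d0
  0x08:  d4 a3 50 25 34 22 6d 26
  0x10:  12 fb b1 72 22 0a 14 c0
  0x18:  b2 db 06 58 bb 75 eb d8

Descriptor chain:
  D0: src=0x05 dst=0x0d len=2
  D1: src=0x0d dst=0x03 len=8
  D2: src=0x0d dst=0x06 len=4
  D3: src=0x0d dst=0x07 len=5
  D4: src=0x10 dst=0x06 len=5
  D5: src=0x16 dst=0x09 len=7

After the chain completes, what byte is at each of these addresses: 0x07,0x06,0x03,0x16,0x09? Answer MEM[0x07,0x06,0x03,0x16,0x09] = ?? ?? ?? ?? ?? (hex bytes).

MEM[0x07,0x06,0x03,0x16,0x09] = fb 12 0d 14 14

  after D0: wrote 2B at 0x0d = 0d35
  after D1: wrote 8B at 0x03 = 0d352612fbb17222
  after D2: wrote 4B at 0x06 = 0d352612
  after D3: wrote 5B at 0x07 = 0d352612fb
  after D4: wrote 5B at 0x06 = 12fbb17222
  after D5: wrote 7B at 0x09 = 14c0b2db0658bb
query mem[0x07]=0xfb, mem[0x06]=0x12, mem[0x03]=0x0d, mem[0x16]=0x14, mem[0x09]=0x14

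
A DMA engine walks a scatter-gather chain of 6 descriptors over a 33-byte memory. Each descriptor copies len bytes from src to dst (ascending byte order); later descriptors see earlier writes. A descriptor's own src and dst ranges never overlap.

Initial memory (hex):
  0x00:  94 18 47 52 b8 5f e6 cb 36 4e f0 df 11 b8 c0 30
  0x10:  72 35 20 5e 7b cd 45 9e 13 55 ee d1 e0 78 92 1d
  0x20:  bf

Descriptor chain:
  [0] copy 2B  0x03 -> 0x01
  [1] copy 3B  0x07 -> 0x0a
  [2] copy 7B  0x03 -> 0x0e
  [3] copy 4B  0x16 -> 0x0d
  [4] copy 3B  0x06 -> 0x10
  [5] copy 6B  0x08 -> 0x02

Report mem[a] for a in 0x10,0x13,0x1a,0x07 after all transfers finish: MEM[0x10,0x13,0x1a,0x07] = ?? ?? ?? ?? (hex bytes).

MEM[0x10,0x13,0x1a,0x07] = e6 36 ee 45

[0] 0x03->0x01 len=2 : 52 b8
[1] 0x07->0x0a len=3 : cb 36 4e
[2] 0x03->0x0e len=7 : 52 b8 5f e6 cb 36 4e
[3] 0x16->0x0d len=4 : 45 9e 13 55
[4] 0x06->0x10 len=3 : e6 cb 36
[5] 0x08->0x02 len=6 : 36 4e cb 36 4e 45
query mem[0x10]=0xe6, mem[0x13]=0x36, mem[0x1a]=0xee, mem[0x07]=0x45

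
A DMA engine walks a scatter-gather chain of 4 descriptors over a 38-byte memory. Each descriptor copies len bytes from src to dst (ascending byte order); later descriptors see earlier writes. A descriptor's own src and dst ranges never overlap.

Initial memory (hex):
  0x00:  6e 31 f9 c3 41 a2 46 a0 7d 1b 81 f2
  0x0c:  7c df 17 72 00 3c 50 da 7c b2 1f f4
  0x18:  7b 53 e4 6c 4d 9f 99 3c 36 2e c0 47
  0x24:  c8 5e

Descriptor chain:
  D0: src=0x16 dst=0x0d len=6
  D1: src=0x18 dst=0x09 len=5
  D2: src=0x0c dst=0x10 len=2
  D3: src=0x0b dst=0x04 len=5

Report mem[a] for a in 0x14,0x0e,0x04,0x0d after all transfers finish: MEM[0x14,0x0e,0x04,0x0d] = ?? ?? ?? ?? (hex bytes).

MEM[0x14,0x0e,0x04,0x0d] = 7c f4 e4 4d

  after D0: wrote 6B at 0x0d = 1ff47b53e46c
  after D1: wrote 5B at 0x09 = 7b53e46c4d
  after D2: wrote 2B at 0x10 = 6c4d
  after D3: wrote 5B at 0x04 = e46c4df47b
query mem[0x14]=0x7c, mem[0x0e]=0xf4, mem[0x04]=0xe4, mem[0x0d]=0x4d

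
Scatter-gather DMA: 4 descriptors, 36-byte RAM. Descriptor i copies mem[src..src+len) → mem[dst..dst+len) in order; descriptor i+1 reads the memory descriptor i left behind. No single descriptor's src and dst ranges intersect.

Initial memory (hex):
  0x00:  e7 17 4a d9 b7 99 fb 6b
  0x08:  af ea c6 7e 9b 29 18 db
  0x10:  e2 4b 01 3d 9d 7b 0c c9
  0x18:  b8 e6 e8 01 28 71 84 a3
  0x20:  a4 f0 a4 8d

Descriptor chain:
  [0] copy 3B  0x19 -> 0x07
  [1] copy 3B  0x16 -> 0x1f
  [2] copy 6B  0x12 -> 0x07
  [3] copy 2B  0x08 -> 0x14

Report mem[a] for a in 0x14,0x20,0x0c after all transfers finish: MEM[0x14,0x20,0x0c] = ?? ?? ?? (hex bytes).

D0: mem[0x07..0x09] <- [e6 e8 01]
D1: mem[0x1f..0x21] <- [0c c9 b8]
D2: mem[0x07..0x0c] <- [01 3d 9d 7b 0c c9]
D3: mem[0x14..0x15] <- [3d 9d]
query mem[0x14]=0x3d, mem[0x20]=0xc9, mem[0x0c]=0xc9

MEM[0x14,0x20,0x0c] = 3d c9 c9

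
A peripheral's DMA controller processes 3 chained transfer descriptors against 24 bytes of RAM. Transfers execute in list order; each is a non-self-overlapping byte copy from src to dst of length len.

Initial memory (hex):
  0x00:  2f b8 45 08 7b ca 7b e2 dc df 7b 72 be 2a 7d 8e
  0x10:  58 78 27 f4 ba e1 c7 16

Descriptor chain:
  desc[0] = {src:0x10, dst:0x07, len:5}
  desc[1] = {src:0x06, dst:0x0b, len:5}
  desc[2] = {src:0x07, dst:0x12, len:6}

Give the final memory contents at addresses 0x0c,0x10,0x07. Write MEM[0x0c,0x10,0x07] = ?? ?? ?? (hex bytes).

#0 dst[0x07+5] := {0x58,0x78,0x27,0xf4,0xba}
#1 dst[0x0b+5] := {0x7b,0x58,0x78,0x27,0xf4}
#2 dst[0x12+6] := {0x58,0x78,0x27,0xf4,0x7b,0x58}
query mem[0x0c]=0x58, mem[0x10]=0x58, mem[0x07]=0x58

MEM[0x0c,0x10,0x07] = 58 58 58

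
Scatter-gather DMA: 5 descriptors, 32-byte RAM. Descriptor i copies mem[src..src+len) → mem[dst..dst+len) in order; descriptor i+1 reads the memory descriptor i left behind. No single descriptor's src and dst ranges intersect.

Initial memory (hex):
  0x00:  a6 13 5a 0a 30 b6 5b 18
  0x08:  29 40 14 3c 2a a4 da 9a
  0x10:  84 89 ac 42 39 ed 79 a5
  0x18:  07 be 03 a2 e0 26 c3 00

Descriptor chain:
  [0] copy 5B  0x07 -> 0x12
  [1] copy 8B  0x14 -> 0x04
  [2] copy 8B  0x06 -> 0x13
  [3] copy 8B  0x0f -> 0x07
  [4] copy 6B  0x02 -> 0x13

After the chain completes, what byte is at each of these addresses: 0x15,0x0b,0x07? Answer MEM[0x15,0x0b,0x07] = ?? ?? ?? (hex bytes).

MEM[0x15,0x0b,0x07] = 40 3c 9a

#0 dst[0x12+5] := {0x18,0x29,0x40,0x14,0x3c}
#1 dst[0x04+8] := {0x40,0x14,0x3c,0xa5,0x07,0xbe,0x03,0xa2}
#2 dst[0x13+8] := {0x3c,0xa5,0x07,0xbe,0x03,0xa2,0x2a,0xa4}
#3 dst[0x07+8] := {0x9a,0x84,0x89,0x18,0x3c,0xa5,0x07,0xbe}
#4 dst[0x13+6] := {0x5a,0x0a,0x40,0x14,0x3c,0x9a}
query mem[0x15]=0x40, mem[0x0b]=0x3c, mem[0x07]=0x9a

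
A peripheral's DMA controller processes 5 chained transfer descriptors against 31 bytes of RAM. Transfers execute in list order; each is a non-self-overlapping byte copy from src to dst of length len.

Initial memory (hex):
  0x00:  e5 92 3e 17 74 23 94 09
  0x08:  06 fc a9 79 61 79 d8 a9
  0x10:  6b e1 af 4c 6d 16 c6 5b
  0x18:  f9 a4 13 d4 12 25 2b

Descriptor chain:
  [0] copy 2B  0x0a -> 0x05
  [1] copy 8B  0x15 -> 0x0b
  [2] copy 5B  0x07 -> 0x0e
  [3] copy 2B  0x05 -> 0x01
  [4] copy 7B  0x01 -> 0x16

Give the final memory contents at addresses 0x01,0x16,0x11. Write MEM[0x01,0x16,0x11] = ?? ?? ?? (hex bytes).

  after D0: wrote 2B at 0x05 = a979
  after D1: wrote 8B at 0x0b = 16c65bf9a413d412
  after D2: wrote 5B at 0x0e = 0906fca916
  after D3: wrote 2B at 0x01 = a979
  after D4: wrote 7B at 0x16 = a9791774a97909
query mem[0x01]=0xa9, mem[0x16]=0xa9, mem[0x11]=0xa9

MEM[0x01,0x16,0x11] = a9 a9 a9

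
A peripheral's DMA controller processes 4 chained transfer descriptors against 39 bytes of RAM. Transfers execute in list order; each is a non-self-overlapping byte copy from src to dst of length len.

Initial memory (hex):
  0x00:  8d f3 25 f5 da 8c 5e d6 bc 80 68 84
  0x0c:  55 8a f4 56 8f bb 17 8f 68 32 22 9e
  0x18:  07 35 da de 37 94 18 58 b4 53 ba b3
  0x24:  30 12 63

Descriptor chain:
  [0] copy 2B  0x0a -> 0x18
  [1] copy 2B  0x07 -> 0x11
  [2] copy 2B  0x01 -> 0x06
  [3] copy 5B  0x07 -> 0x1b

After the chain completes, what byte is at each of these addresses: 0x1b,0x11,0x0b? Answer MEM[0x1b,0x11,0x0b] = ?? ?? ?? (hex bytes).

#0 dst[0x18+2] := {0x68,0x84}
#1 dst[0x11+2] := {0xd6,0xbc}
#2 dst[0x06+2] := {0xf3,0x25}
#3 dst[0x1b+5] := {0x25,0xbc,0x80,0x68,0x84}
query mem[0x1b]=0x25, mem[0x11]=0xd6, mem[0x0b]=0x84

MEM[0x1b,0x11,0x0b] = 25 d6 84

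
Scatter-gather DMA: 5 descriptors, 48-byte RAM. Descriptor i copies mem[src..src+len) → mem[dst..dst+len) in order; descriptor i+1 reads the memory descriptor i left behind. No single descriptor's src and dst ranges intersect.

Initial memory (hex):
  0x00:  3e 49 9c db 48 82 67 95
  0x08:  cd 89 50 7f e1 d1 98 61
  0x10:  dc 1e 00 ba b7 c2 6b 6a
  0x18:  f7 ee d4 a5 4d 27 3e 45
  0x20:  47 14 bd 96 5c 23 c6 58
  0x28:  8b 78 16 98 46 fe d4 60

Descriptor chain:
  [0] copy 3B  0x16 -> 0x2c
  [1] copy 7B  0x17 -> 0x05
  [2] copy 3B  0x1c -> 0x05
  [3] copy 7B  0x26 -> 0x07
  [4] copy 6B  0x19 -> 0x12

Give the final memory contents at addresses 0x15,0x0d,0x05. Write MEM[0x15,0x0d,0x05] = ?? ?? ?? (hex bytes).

#0 dst[0x2c+3] := {0x6b,0x6a,0xf7}
#1 dst[0x05+7] := {0x6a,0xf7,0xee,0xd4,0xa5,0x4d,0x27}
#2 dst[0x05+3] := {0x4d,0x27,0x3e}
#3 dst[0x07+7] := {0xc6,0x58,0x8b,0x78,0x16,0x98,0x6b}
#4 dst[0x12+6] := {0xee,0xd4,0xa5,0x4d,0x27,0x3e}
query mem[0x15]=0x4d, mem[0x0d]=0x6b, mem[0x05]=0x4d

MEM[0x15,0x0d,0x05] = 4d 6b 4d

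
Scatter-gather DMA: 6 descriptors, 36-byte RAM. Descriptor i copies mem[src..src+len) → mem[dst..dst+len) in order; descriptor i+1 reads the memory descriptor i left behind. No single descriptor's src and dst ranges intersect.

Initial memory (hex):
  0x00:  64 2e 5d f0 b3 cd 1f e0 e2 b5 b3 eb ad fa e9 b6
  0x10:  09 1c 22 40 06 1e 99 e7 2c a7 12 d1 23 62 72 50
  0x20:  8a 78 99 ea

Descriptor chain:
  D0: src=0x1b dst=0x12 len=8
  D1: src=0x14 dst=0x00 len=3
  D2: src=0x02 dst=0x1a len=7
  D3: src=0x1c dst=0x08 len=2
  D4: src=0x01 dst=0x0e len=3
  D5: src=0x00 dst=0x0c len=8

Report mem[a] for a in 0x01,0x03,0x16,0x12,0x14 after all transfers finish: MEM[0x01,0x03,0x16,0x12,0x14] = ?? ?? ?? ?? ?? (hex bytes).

MEM[0x01,0x03,0x16,0x12,0x14] = 72 f0 50 1f 62

D0: mem[0x12..0x19] <- [d1 23 62 72 50 8a 78 99]
D1: mem[0x00..0x02] <- [62 72 50]
D2: mem[0x1a..0x20] <- [50 f0 b3 cd 1f e0 e2]
D3: mem[0x08..0x09] <- [b3 cd]
D4: mem[0x0e..0x10] <- [72 50 f0]
D5: mem[0x0c..0x13] <- [62 72 50 f0 b3 cd 1f e0]
query mem[0x01]=0x72, mem[0x03]=0xf0, mem[0x16]=0x50, mem[0x12]=0x1f, mem[0x14]=0x62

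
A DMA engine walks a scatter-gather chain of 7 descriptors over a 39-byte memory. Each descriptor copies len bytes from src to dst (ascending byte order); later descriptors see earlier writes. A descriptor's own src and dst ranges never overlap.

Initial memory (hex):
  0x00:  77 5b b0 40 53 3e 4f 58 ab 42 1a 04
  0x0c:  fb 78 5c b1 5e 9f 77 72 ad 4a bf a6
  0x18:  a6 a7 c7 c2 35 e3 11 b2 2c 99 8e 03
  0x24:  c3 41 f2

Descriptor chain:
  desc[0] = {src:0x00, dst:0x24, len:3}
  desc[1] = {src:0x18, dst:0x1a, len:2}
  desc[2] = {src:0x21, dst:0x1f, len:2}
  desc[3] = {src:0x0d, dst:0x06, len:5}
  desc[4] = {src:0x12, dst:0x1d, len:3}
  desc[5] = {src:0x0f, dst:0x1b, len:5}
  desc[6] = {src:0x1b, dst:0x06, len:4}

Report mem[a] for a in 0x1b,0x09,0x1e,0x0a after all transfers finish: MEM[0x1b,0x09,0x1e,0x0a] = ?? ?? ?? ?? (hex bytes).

MEM[0x1b,0x09,0x1e,0x0a] = b1 77 77 9f

[0] 0x00->0x24 len=3 : 77 5b b0
[1] 0x18->0x1a len=2 : a6 a7
[2] 0x21->0x1f len=2 : 99 8e
[3] 0x0d->0x06 len=5 : 78 5c b1 5e 9f
[4] 0x12->0x1d len=3 : 77 72 ad
[5] 0x0f->0x1b len=5 : b1 5e 9f 77 72
[6] 0x1b->0x06 len=4 : b1 5e 9f 77
query mem[0x1b]=0xb1, mem[0x09]=0x77, mem[0x1e]=0x77, mem[0x0a]=0x9f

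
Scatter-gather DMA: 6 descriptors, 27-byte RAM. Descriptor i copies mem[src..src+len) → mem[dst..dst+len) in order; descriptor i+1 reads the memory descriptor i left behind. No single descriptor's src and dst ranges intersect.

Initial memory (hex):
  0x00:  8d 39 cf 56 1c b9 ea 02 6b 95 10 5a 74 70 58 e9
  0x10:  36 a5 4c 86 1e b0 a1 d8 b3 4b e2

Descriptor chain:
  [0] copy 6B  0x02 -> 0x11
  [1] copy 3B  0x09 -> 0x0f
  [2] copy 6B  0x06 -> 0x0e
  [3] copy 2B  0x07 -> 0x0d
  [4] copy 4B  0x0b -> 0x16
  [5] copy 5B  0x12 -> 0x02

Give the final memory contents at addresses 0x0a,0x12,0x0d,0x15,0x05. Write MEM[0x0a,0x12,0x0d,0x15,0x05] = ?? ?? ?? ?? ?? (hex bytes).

D0: mem[0x11..0x16] <- [cf 56 1c b9 ea 02]
D1: mem[0x0f..0x11] <- [95 10 5a]
D2: mem[0x0e..0x13] <- [ea 02 6b 95 10 5a]
D3: mem[0x0d..0x0e] <- [02 6b]
D4: mem[0x16..0x19] <- [5a 74 02 6b]
D5: mem[0x02..0x06] <- [10 5a b9 ea 5a]
query mem[0x0a]=0x10, mem[0x12]=0x10, mem[0x0d]=0x02, mem[0x15]=0xea, mem[0x05]=0xea

MEM[0x0a,0x12,0x0d,0x15,0x05] = 10 10 02 ea ea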